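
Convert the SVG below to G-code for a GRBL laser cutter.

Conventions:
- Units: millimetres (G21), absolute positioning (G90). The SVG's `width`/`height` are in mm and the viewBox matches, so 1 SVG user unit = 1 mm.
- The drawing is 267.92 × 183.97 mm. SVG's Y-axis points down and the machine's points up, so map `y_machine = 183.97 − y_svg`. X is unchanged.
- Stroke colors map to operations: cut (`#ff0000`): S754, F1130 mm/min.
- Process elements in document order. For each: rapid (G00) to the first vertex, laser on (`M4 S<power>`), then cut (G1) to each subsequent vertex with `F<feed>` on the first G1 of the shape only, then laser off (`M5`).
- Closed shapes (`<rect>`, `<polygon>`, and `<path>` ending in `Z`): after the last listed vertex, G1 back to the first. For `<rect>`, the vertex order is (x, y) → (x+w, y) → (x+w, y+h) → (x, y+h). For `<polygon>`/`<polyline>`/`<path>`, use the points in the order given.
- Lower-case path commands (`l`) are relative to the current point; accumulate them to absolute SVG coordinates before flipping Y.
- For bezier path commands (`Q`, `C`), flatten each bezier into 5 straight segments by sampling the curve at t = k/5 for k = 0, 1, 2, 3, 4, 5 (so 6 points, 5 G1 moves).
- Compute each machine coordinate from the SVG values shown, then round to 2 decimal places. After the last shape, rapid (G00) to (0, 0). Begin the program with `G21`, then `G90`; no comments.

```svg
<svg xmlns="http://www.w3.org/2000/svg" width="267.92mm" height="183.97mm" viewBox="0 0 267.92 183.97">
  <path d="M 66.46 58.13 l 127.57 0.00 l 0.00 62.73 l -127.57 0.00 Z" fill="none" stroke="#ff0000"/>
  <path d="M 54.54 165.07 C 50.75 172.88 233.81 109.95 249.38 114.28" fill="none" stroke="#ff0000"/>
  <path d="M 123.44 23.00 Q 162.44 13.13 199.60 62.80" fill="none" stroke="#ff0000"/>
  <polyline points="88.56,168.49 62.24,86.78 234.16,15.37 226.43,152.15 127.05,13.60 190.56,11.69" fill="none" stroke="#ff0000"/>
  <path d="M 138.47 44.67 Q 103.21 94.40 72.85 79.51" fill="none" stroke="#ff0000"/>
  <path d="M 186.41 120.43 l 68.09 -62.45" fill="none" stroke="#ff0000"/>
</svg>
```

G21
G90
G00 X66.46 Y125.84
M4 S754
G1 X194.03 Y125.84 F1130
G1 X194.03 Y63.11
G1 X66.46 Y63.11
G1 X66.46 Y125.84
M5
G00 X54.54 Y18.90
M4 S754
G1 X71.85 Y21.60 F1130
G1 X117.00 Y34.65
G1 X172.98 Y51.43
G1 X222.77 Y65.32
G1 X249.38 Y69.69
M5
G00 X123.44 Y160.97
M4 S754
G1 X138.97 Y162.54 F1130
G1 X154.35 Y159.34
G1 X169.58 Y151.38
G1 X184.66 Y138.66
G1 X199.60 Y121.17
M5
G00 X88.56 Y15.48
M4 S754
G1 X62.24 Y97.19 F1130
G1 X234.16 Y168.60
G1 X226.43 Y31.82
G1 X127.05 Y170.37
G1 X190.56 Y172.28
M5
G00 X138.47 Y139.30
M4 S754
G1 X124.56 Y121.99 F1130
G1 X111.05 Y109.86
G1 X97.92 Y102.89
G1 X85.19 Y101.09
G1 X72.85 Y104.46
M5
G00 X186.41 Y63.54
M4 S754
G1 X254.50 Y125.99 F1130
M5
G00 X0.00 Y0.00

1 u = 1 mm; y_m = 183.97 − y.

[1] `<path>` rectangle, #ff0000→cut S754 F1130: (66.46,125.84) → (194.03,125.84) → (194.03,63.11) → (66.46,63.11) → (66.46,125.84) (closed)

[2] `<path>` cubic bezier, #ff0000→cut S754 F1130: (54.54,18.90) → (71.85,21.60) → (117.00,34.65) → (172.98,51.43) → (222.77,65.32) → (249.38,69.69)

[3] `<path>` quadratic bezier, #ff0000→cut S754 F1130: (123.44,160.97) → (138.97,162.54) → (154.35,159.34) → (169.58,151.38) → (184.66,138.66) → (199.60,121.17)

[4] `<polyline>` open polyline, #ff0000→cut S754 F1130: (88.56,15.48) → (62.24,97.19) → (234.16,168.60) → (226.43,31.82) → (127.05,170.37) → (190.56,172.28)

[5] `<path>` quadratic bezier, #ff0000→cut S754 F1130: (138.47,139.30) → (124.56,121.99) → (111.05,109.86) → (97.92,102.89) → (85.19,101.09) → (72.85,104.46)

[6] `<path>` line segment, #ff0000→cut S754 F1130: (186.41,63.54) → (254.50,125.99)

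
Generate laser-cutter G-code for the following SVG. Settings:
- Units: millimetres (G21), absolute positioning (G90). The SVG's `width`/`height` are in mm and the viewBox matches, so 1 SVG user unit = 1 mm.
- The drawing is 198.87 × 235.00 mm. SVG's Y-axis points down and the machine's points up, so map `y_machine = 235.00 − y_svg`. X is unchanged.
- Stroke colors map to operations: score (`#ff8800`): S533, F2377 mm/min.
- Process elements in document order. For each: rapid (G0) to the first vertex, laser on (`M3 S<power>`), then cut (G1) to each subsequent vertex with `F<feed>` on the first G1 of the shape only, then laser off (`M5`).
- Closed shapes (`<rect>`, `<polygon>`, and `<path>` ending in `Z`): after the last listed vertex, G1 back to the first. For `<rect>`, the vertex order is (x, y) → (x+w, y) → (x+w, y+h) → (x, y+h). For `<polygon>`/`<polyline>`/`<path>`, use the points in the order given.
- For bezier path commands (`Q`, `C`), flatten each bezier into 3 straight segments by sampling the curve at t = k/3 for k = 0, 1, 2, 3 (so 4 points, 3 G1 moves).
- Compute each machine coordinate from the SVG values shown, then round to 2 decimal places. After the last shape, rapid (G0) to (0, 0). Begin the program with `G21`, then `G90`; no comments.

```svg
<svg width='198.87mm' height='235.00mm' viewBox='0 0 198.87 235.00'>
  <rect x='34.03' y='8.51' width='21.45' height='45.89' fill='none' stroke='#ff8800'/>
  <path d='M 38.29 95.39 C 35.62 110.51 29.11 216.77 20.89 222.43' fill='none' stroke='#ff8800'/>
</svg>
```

viewBox `0 0 198.87 235.00` with mm width/height → 1 unit = 1 mm. Flip: y_m = 235.00 − y_svg.

**Shape 1** — `<rect>` rectangle, stroke `#ff8800` → score (S533, F2377). Machine vertices: (34.03,226.49) → (55.48,226.49) → (55.48,180.60) → (34.03,180.60) → (34.03,226.49). Closed: final G1 returns to the first vertex.

**Shape 2** — `<path>` cubic bezier, stroke `#ff8800` → score (S533, F2377). Control points (SVG): P0=(38.29,95.39), P1=(35.62,110.51), P2=(29.11,216.77), P3=(20.89,222.43); sampled at t=k/3. Machine vertices: (38.29,139.61) → (34.42,101.21) → (28.46,44.66) → (20.89,12.57). Open path.

G21
G90
G0 X34.03 Y226.49
M3 S533
G1 X55.48 Y226.49 F2377
G1 X55.48 Y180.60
G1 X34.03 Y180.60
G1 X34.03 Y226.49
M5
G0 X38.29 Y139.61
M3 S533
G1 X34.42 Y101.21 F2377
G1 X28.46 Y44.66
G1 X20.89 Y12.57
M5
G0 X0.00 Y0.00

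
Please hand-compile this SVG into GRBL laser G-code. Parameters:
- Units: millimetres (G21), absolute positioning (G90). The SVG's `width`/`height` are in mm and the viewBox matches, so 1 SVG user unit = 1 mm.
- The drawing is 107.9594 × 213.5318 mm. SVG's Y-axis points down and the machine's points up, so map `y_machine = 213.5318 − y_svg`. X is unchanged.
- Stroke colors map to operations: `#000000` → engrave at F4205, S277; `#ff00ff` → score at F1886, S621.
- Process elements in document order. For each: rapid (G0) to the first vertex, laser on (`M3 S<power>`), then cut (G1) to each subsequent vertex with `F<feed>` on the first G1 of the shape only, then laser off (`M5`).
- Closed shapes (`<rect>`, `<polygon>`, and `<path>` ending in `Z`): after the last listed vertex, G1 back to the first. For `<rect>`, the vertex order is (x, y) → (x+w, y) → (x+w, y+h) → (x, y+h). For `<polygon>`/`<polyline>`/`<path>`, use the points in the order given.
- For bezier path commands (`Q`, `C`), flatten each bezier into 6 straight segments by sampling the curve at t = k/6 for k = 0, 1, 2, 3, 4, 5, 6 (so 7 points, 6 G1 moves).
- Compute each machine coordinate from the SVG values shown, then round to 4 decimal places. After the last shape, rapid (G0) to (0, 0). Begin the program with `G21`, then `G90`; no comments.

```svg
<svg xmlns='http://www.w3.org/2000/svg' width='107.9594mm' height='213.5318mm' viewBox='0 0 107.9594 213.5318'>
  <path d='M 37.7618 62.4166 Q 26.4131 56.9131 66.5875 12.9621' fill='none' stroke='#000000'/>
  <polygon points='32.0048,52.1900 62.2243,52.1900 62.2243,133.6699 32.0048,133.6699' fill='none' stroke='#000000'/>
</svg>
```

viewBox `0 0 107.9594 213.5318` with mm width/height → 1 unit = 1 mm. Flip: y_m = 213.5318 − y_svg.

**Shape 1** — `<path>` quadratic bezier, stroke `#000000` → engrave (S277, F4205). Control points (SVG): P0=(37.7618,62.4166), P1=(26.4131,56.9131), P2=(66.5875,12.9621); sampled at t=k/6. Machine vertices: (37.7618,151.1152) → (35.4101,154.0177) → (35.9208,159.0561) → (39.2939,166.2306) → (45.5294,175.5410) → (54.6272,186.9874) → (66.5875,200.5697). Open path.

**Shape 2** — `<polygon>` rectangle, stroke `#000000` → engrave (S277, F4205). Machine vertices: (32.0048,161.3418) → (62.2243,161.3418) → (62.2243,79.8619) → (32.0048,79.8619) → (32.0048,161.3418). Closed: final G1 returns to the first vertex.

G21
G90
G0 X37.7618 Y151.1152
M3 S277
G1 X35.4101 Y154.0177 F4205
G1 X35.9208 Y159.0561
G1 X39.2939 Y166.2306
G1 X45.5294 Y175.5410
G1 X54.6272 Y186.9874
G1 X66.5875 Y200.5697
M5
G0 X32.0048 Y161.3418
M3 S277
G1 X62.2243 Y161.3418 F4205
G1 X62.2243 Y79.8619
G1 X32.0048 Y79.8619
G1 X32.0048 Y161.3418
M5
G0 X0.0000 Y0.0000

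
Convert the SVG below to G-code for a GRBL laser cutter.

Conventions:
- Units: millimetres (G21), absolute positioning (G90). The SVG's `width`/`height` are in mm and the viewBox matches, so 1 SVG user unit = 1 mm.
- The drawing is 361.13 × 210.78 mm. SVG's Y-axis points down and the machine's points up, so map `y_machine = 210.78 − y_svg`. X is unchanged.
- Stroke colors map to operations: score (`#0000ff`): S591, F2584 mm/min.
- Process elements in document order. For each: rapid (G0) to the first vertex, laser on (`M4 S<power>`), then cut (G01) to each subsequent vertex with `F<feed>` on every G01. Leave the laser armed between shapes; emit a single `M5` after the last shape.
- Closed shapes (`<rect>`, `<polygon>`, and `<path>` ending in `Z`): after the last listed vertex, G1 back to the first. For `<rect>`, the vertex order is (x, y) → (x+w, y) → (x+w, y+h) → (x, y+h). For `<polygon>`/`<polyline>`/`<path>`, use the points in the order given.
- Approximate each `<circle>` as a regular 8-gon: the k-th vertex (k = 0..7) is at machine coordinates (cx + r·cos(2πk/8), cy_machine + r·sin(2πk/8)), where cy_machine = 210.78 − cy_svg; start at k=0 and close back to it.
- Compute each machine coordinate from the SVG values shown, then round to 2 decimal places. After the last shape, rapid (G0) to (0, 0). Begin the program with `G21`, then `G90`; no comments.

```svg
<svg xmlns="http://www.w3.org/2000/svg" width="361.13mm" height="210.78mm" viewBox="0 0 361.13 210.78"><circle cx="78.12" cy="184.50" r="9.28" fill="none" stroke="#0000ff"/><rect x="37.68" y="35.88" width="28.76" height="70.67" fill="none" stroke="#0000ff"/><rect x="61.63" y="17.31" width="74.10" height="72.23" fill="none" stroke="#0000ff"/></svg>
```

Since the viewBox matches the mm dimensions, user units are millimetres directly. The only transform is the Y-flip y_m = 210.78 − y_svg.

Shape 1 is a circle drawn with `<circle>`. Its stroke #0000ff means score at S591, F2584. After flipping Y the toolpath is (87.40,26.28) → (84.68,32.84) → (78.12,35.56) → (71.56,32.84) → (68.84,26.28) → (71.56,19.72) → (78.12,17.00) → (84.68,19.72) → (87.40,26.28), returning to the start.

Shape 2 is a rectangle drawn with `<rect>`. Its stroke #0000ff means score at S591, F2584. After flipping Y the toolpath is (37.68,174.90) → (66.44,174.90) → (66.44,104.23) → (37.68,104.23) → (37.68,174.90), returning to the start.

Shape 3 is a rectangle drawn with `<rect>`. Its stroke #0000ff means score at S591, F2584. After flipping Y the toolpath is (61.63,193.47) → (135.73,193.47) → (135.73,121.24) → (61.63,121.24) → (61.63,193.47), returning to the start.

G21
G90
G0 X87.40 Y26.28
M4 S591
G01 X84.68 Y32.84 F2584
G01 X78.12 Y35.56 F2584
G01 X71.56 Y32.84 F2584
G01 X68.84 Y26.28 F2584
G01 X71.56 Y19.72 F2584
G01 X78.12 Y17.00 F2584
G01 X84.68 Y19.72 F2584
G01 X87.40 Y26.28 F2584
G0 X37.68 Y174.90
M4 S591
G01 X66.44 Y174.90 F2584
G01 X66.44 Y104.23 F2584
G01 X37.68 Y104.23 F2584
G01 X37.68 Y174.90 F2584
G0 X61.63 Y193.47
M4 S591
G01 X135.73 Y193.47 F2584
G01 X135.73 Y121.24 F2584
G01 X61.63 Y121.24 F2584
G01 X61.63 Y193.47 F2584
M5
G0 X0.00 Y0.00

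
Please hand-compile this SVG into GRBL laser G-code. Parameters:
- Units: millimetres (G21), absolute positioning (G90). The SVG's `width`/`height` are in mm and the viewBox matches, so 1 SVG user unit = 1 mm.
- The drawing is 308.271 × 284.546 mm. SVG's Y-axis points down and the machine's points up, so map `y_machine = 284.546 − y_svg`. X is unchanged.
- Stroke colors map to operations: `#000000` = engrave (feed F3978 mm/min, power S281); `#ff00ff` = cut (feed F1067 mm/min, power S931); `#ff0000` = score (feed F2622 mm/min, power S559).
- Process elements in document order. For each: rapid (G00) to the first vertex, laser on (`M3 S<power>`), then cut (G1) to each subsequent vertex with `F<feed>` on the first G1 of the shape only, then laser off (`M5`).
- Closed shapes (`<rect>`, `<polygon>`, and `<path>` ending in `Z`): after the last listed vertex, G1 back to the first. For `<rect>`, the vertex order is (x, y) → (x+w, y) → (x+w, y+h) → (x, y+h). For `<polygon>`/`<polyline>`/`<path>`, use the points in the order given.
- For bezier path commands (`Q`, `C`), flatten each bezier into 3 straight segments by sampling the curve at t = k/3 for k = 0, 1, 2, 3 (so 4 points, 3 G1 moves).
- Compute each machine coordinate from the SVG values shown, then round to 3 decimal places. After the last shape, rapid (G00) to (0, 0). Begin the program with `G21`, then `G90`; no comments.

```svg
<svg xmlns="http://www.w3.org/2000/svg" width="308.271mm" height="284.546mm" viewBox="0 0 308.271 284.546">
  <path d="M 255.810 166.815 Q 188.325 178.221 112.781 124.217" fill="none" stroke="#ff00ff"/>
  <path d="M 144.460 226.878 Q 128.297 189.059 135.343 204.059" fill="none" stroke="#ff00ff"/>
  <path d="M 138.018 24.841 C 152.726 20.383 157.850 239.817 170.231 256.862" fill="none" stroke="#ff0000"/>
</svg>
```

G21
G90
G00 X255.810 Y117.731
M3 S931
G1 X209.925 Y117.395 F1067
G1 X162.248 Y131.594
G1 X112.781 Y160.329
M5
G00 X144.460 Y57.668
M3 S931
G1 X136.263 Y77.012 F1067
G1 X133.224 Y84.618
G1 X135.343 Y80.487
M5
G00 X138.018 Y259.705
M3 S559
G1 X150.155 Y205.321 F2622
G1 X159.645 Y96.404
G1 X170.231 Y27.684
M5
G00 X0.000 Y0.000

viewBox `0 0 308.271 284.546` with mm width/height → 1 unit = 1 mm. Flip: y_m = 284.546 − y_svg.

**Shape 1** — `<path>` quadratic bezier, stroke `#ff00ff` → cut (S931, F1067). Control points (SVG): P0=(255.810,166.815), P1=(188.325,178.221), P2=(112.781,124.217); sampled at t=k/3. Machine vertices: (255.810,117.731) → (209.925,117.395) → (162.248,131.594) → (112.781,160.329). Open path.

**Shape 2** — `<path>` quadratic bezier, stroke `#ff00ff` → cut (S931, F1067). Control points (SVG): P0=(144.460,226.878), P1=(128.297,189.059), P2=(135.343,204.059); sampled at t=k/3. Machine vertices: (144.460,57.668) → (136.263,77.012) → (133.224,84.618) → (135.343,80.487). Open path.

**Shape 3** — `<path>` cubic bezier, stroke `#ff0000` → score (S559, F2622). Control points (SVG): P0=(138.018,24.841), P1=(152.726,20.383), P2=(157.850,239.817), P3=(170.231,256.862); sampled at t=k/3. Machine vertices: (138.018,259.705) → (150.155,205.321) → (159.645,96.404) → (170.231,27.684). Open path.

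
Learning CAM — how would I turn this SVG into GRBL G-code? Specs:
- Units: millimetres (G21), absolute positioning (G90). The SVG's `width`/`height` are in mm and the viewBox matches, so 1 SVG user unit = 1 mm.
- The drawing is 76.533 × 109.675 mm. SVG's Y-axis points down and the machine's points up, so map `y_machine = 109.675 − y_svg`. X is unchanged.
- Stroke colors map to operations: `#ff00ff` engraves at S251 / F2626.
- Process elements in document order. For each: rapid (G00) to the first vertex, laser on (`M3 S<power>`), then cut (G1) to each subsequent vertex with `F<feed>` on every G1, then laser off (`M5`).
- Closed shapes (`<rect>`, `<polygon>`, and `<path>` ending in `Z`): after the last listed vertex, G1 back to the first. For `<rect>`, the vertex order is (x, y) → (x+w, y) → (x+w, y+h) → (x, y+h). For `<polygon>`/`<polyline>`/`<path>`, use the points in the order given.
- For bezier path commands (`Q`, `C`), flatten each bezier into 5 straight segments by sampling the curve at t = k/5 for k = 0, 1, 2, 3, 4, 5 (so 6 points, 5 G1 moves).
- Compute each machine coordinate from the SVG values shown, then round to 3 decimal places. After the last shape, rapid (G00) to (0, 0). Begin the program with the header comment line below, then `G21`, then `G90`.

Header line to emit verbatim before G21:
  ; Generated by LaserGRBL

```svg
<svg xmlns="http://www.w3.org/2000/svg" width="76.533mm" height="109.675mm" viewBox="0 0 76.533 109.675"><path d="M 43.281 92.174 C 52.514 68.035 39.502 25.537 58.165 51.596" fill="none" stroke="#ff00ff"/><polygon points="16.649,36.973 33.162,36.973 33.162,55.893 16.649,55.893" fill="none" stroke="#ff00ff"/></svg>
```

; Generated by LaserGRBL
G21
G90
G00 X43.281 Y17.501
M3 S251
G1 X46.583 Y33.492 F2626
G1 X47.134 Y49.717 F2626
G1 X47.523 Y62.005 F2626
G1 X50.337 Y66.183 F2626
G1 X58.165 Y58.079 F2626
M5
G00 X16.649 Y72.702
M3 S251
G1 X33.162 Y72.702 F2626
G1 X33.162 Y53.782 F2626
G1 X16.649 Y53.782 F2626
G1 X16.649 Y72.702 F2626
M5
G00 X0.000 Y0.000

viewBox `0 0 76.533 109.675` with mm width/height → 1 unit = 1 mm. Flip: y_m = 109.675 − y_svg.

**Shape 1** — `<path>` cubic bezier, stroke `#ff00ff` → engrave (S251, F2626). Control points (SVG): P0=(43.281,92.174), P1=(52.514,68.035), P2=(39.502,25.537), P3=(58.165,51.596); sampled at t=k/5. Machine vertices: (43.281,17.501) → (46.583,33.492) → (47.134,49.717) → (47.523,62.005) → (50.337,66.183) → (58.165,58.079). Open path.

**Shape 2** — `<polygon>` rectangle, stroke `#ff00ff` → engrave (S251, F2626). Machine vertices: (16.649,72.702) → (33.162,72.702) → (33.162,53.782) → (16.649,53.782) → (16.649,72.702). Closed: final G1 returns to the first vertex.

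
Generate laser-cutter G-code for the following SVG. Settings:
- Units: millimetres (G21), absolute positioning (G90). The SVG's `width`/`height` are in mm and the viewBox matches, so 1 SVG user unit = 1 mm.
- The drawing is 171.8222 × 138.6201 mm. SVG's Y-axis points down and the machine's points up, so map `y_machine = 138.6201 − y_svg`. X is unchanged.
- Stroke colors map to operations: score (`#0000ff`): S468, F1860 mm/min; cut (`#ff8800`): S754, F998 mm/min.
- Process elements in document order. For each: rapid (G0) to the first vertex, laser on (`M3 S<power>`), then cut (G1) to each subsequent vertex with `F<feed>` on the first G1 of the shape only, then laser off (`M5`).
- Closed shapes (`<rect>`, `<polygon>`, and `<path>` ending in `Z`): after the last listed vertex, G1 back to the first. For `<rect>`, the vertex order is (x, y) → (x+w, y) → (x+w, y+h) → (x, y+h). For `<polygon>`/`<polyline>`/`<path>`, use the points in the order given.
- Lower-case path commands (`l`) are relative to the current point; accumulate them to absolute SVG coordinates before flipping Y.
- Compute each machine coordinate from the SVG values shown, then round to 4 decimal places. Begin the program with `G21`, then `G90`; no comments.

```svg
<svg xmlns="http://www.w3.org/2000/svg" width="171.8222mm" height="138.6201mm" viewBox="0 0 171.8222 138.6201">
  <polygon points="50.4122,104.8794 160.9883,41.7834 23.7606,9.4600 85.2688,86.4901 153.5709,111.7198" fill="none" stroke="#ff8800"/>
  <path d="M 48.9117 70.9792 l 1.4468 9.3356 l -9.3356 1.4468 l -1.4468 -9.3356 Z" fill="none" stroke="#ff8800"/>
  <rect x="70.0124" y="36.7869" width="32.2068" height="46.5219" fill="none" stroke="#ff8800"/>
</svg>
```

G21
G90
G0 X50.4122 Y33.7407
M3 S754
G1 X160.9883 Y96.8367 F998
G1 X23.7606 Y129.1601
G1 X85.2688 Y52.1300
G1 X153.5709 Y26.9003
G1 X50.4122 Y33.7407
M5
G0 X48.9117 Y67.6409
M3 S754
G1 X50.3585 Y58.3053 F998
G1 X41.0229 Y56.8585
G1 X39.5761 Y66.1941
G1 X48.9117 Y67.6409
M5
G0 X70.0124 Y101.8332
M3 S754
G1 X102.2192 Y101.8332 F998
G1 X102.2192 Y55.3113
G1 X70.0124 Y55.3113
G1 X70.0124 Y101.8332
M5

Since the viewBox matches the mm dimensions, user units are millimetres directly. The only transform is the Y-flip y_m = 138.6201 − y_svg.

Shape 1 is a closed polygon drawn with `<polygon>`. Its stroke #ff8800 means cut at S754, F998. After flipping Y the toolpath is (50.4122,33.7407) → (160.9883,96.8367) → (23.7606,129.1601) → (85.2688,52.1300) → (153.5709,26.9003) → (50.4122,33.7407), returning to the start.

Shape 2 is a regular polygon drawn with `<path>`. Its stroke #ff8800 means cut at S754, F998. After flipping Y the toolpath is (48.9117,67.6409) → (50.3585,58.3053) → (41.0229,56.8585) → (39.5761,66.1941) → (48.9117,67.6409), returning to the start.

Shape 3 is a rectangle drawn with `<rect>`. Its stroke #ff8800 means cut at S754, F998. After flipping Y the toolpath is (70.0124,101.8332) → (102.2192,101.8332) → (102.2192,55.3113) → (70.0124,55.3113) → (70.0124,101.8332), returning to the start.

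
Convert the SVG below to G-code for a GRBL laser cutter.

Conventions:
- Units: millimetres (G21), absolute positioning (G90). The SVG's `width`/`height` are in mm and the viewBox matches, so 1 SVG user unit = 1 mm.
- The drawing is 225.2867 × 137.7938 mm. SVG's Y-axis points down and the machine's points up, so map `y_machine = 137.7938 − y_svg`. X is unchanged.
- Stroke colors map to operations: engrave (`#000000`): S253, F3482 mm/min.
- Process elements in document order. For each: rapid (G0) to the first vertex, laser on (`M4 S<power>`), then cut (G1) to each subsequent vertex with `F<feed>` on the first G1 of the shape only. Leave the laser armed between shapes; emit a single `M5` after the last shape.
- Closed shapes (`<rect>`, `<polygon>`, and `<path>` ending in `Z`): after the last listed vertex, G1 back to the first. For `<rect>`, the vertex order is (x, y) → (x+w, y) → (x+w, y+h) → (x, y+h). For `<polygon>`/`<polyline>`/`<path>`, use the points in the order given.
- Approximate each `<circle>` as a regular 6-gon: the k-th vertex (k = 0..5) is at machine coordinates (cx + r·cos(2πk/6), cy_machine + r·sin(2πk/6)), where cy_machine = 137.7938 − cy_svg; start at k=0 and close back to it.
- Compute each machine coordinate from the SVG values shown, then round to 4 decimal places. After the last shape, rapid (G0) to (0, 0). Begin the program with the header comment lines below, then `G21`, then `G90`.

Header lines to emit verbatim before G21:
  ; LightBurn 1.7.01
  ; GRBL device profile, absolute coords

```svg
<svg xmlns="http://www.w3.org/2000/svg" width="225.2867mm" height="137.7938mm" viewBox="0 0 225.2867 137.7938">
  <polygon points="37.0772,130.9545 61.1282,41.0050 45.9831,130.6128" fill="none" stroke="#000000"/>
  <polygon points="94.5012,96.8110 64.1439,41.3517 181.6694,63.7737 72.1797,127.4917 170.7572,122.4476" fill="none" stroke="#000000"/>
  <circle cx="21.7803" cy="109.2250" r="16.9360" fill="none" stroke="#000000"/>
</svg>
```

; LightBurn 1.7.01
; GRBL device profile, absolute coords
G21
G90
G0 X37.0772 Y6.8393
M4 S253
G1 X61.1282 Y96.7888 F3482
G1 X45.9831 Y7.1810
G1 X37.0772 Y6.8393
G0 X94.5012 Y40.9828
M4 S253
G1 X64.1439 Y96.4421 F3482
G1 X181.6694 Y74.0201
G1 X72.1797 Y10.3021
G1 X170.7572 Y15.3462
G1 X94.5012 Y40.9828
G0 X38.7163 Y28.5688
M4 S253
G1 X30.2483 Y43.2358 F3482
G1 X13.3123 Y43.2358
G1 X4.8443 Y28.5688
G1 X13.3123 Y13.9018
G1 X30.2483 Y13.9018
G1 X38.7163 Y28.5688
M5
G0 X0.0000 Y0.0000

Since the viewBox matches the mm dimensions, user units are millimetres directly. The only transform is the Y-flip y_m = 137.7938 − y_svg.

Shape 1 is a closed polygon drawn with `<polygon>`. Its stroke #000000 means engrave at S253, F3482. After flipping Y the toolpath is (37.0772,6.8393) → (61.1282,96.7888) → (45.9831,7.1810) → (37.0772,6.8393), returning to the start.

Shape 2 is a closed polygon drawn with `<polygon>`. Its stroke #000000 means engrave at S253, F3482. After flipping Y the toolpath is (94.5012,40.9828) → (64.1439,96.4421) → (181.6694,74.0201) → (72.1797,10.3021) → (170.7572,15.3462) → (94.5012,40.9828), returning to the start.

Shape 3 is a circle drawn with `<circle>`. Its stroke #000000 means engrave at S253, F3482. After flipping Y the toolpath is (38.7163,28.5688) → (30.2483,43.2358) → (13.3123,43.2358) → (4.8443,28.5688) → (13.3123,13.9018) → (30.2483,13.9018) → (38.7163,28.5688), returning to the start.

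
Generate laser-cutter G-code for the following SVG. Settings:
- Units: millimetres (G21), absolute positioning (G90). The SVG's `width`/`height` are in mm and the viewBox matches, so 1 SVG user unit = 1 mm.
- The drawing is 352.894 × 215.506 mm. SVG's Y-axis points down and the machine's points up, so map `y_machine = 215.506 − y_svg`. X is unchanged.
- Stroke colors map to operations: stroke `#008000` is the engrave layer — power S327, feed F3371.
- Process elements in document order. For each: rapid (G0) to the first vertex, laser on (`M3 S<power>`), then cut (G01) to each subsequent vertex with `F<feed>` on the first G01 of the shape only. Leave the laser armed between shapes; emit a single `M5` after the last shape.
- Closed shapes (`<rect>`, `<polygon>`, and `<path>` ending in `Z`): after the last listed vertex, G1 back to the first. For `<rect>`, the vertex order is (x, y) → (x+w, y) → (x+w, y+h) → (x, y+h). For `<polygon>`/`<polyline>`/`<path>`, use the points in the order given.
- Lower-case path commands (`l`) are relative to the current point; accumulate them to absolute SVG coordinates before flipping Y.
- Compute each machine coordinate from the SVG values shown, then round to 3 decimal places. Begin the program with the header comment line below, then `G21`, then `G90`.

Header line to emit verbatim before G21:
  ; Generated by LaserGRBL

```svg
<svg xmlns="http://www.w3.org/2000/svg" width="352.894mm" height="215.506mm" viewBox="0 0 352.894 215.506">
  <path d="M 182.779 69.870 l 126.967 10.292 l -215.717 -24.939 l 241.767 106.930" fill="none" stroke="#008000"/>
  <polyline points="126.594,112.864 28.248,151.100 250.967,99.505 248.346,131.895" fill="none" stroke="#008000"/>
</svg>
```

viewBox `0 0 352.894 215.506` with mm width/height → 1 unit = 1 mm. Flip: y_m = 215.506 − y_svg.

**Shape 1** — `<path>` open polyline, stroke `#008000` → engrave (S327, F3371). Machine vertices: (182.779,145.636) → (309.746,135.344) → (94.029,160.283) → (335.796,53.353). Open path.

**Shape 2** — `<polyline>` open polyline, stroke `#008000` → engrave (S327, F3371). Machine vertices: (126.594,102.642) → (28.248,64.406) → (250.967,116.001) → (248.346,83.611). Open path.

; Generated by LaserGRBL
G21
G90
G0 X182.779 Y145.636
M3 S327
G01 X309.746 Y135.344 F3371
G01 X94.029 Y160.283
G01 X335.796 Y53.353
G0 X126.594 Y102.642
M3 S327
G01 X28.248 Y64.406 F3371
G01 X250.967 Y116.001
G01 X248.346 Y83.611
M5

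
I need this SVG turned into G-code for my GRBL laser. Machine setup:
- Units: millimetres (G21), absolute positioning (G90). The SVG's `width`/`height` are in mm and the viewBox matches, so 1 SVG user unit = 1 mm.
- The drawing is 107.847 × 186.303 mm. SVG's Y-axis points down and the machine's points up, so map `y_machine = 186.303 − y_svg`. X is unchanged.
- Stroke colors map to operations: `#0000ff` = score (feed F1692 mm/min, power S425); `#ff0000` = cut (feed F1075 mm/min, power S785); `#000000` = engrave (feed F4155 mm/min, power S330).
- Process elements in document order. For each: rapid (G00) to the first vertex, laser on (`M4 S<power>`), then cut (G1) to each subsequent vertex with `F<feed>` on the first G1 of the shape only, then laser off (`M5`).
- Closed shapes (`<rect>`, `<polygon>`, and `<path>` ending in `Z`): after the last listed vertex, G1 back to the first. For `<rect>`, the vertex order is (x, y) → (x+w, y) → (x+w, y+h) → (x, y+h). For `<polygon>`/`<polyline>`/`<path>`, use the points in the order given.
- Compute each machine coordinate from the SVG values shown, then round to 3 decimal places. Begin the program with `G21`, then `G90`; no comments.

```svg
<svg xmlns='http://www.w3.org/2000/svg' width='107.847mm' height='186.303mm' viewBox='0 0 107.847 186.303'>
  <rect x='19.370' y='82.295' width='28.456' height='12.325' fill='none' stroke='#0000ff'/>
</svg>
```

1 u = 1 mm; y_m = 186.303 − y.

[1] `<rect>` rectangle, #0000ff→score S425 F1692: (19.370,104.008) → (47.826,104.008) → (47.826,91.683) → (19.370,91.683) → (19.370,104.008) (closed)

G21
G90
G00 X19.370 Y104.008
M4 S425
G1 X47.826 Y104.008 F1692
G1 X47.826 Y91.683
G1 X19.370 Y91.683
G1 X19.370 Y104.008
M5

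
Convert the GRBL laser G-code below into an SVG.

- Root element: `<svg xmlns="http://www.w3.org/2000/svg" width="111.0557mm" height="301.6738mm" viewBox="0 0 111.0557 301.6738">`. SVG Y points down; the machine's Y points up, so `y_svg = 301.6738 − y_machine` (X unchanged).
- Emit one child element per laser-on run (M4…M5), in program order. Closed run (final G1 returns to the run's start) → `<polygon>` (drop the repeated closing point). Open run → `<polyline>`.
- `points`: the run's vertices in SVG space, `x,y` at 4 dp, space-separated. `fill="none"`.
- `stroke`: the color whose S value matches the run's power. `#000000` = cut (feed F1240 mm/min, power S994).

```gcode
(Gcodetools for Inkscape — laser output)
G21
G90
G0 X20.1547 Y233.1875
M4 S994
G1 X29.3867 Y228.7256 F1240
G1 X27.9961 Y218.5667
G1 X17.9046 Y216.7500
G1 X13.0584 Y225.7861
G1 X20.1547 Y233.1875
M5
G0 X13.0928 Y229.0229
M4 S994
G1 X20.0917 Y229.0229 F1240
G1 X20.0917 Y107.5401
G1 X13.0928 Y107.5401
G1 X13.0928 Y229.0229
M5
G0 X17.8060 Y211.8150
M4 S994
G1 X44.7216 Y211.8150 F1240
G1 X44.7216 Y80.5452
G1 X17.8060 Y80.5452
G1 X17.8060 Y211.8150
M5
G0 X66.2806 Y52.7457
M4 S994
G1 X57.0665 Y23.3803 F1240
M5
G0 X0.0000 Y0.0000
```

<svg xmlns="http://www.w3.org/2000/svg" width="111.0557mm" height="301.6738mm" viewBox="0 0 111.0557 301.6738">
  <polygon points="20.1547,68.4863 29.3867,72.9482 27.9961,83.1071 17.9046,84.9238 13.0584,75.8877" fill="none" stroke="#000000"/>
  <polygon points="13.0928,72.6509 20.0917,72.6509 20.0917,194.1337 13.0928,194.1337" fill="none" stroke="#000000"/>
  <polygon points="17.8060,89.8588 44.7216,89.8588 44.7216,221.1286 17.8060,221.1286" fill="none" stroke="#000000"/>
  <polyline points="66.2806,248.9281 57.0665,278.2935" fill="none" stroke="#000000"/>
</svg>

Each laser-on run becomes one SVG element. Flip Y back into SVG space with y_svg = 301.6738 − y_machine. Every run uses S994, so all elements get stroke `#000000` (cut).

Run 1: The run returns to its start, so emit a `<polygon>` with points (Y-flipped): 20.1547,68.4863 29.3867,72.9482 27.9961,83.1071 17.9046,84.9238 13.0584,75.8877.

Run 2: The run returns to its start, so emit a `<polygon>` with points (Y-flipped): 13.0928,72.6509 20.0917,72.6509 20.0917,194.1337 13.0928,194.1337.

Run 3: The run returns to its start, so emit a `<polygon>` with points (Y-flipped): 17.8060,89.8588 44.7216,89.8588 44.7216,221.1286 17.8060,221.1286.

Run 4: The run is open, so emit a `<polyline>` with points (Y-flipped): 66.2806,248.9281 57.0665,278.2935.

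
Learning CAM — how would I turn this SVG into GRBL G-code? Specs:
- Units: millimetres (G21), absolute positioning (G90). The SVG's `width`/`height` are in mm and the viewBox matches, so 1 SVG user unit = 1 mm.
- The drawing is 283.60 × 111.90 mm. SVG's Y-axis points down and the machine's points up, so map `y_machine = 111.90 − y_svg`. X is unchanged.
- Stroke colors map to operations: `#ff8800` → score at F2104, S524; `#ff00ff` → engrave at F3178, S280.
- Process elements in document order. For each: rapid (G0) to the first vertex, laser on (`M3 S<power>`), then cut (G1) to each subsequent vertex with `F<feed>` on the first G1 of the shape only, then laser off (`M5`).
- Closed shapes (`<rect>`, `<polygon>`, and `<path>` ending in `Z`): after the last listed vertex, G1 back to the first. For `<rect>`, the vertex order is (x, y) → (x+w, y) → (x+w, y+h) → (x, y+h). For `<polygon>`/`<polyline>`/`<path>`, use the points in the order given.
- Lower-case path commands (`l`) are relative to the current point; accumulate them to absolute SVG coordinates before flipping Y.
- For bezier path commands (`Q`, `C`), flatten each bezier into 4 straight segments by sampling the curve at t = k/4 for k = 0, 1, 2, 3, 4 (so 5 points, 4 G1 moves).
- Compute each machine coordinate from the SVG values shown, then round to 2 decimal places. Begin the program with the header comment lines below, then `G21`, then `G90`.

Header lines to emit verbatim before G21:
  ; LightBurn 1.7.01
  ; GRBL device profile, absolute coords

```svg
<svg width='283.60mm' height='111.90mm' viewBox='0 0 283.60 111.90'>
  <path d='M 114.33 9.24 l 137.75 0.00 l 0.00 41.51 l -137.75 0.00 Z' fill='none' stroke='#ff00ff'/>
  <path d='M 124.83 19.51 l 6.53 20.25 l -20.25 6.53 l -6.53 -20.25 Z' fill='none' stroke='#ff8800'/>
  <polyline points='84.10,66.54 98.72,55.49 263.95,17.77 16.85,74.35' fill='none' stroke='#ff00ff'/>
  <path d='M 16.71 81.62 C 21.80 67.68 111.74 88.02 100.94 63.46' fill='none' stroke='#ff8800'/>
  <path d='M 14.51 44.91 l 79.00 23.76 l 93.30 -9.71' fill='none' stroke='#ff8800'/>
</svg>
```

; LightBurn 1.7.01
; GRBL device profile, absolute coords
G21
G90
G0 X114.33 Y102.66
M3 S280
G1 X252.08 Y102.66 F3178
G1 X252.08 Y61.15
G1 X114.33 Y61.15
G1 X114.33 Y102.66
M5
G0 X124.83 Y92.39
M3 S524
G1 X131.36 Y72.14 F2104
G1 X111.11 Y65.61
G1 X104.58 Y85.86
G1 X124.83 Y92.39
M5
G0 X84.10 Y45.36
M3 S280
G1 X98.72 Y56.41 F3178
G1 X263.95 Y94.13
G1 X16.85 Y37.55
M5
G0 X16.71 Y30.28
M3 S524
G1 X33.54 Y35.54 F2104
G1 X64.78 Y35.38
G1 X93.05 Y37.20
G1 X100.94 Y48.44
M5
G0 X14.51 Y66.99
M3 S524
G1 X93.51 Y43.23 F2104
G1 X186.81 Y52.94
M5

1 u = 1 mm; y_m = 111.90 − y.

[1] `<path>` rectangle, #ff00ff→engrave S280 F3178: (114.33,102.66) → (252.08,102.66) → (252.08,61.15) → (114.33,61.15) → (114.33,102.66) (closed)

[2] `<path>` regular polygon, #ff8800→score S524 F2104: (124.83,92.39) → (131.36,72.14) → (111.11,65.61) → (104.58,85.86) → (124.83,92.39) (closed)

[3] `<polyline>` open polyline, #ff00ff→engrave S280 F3178: (84.10,45.36) → (98.72,56.41) → (263.95,94.13) → (16.85,37.55)

[4] `<path>` cubic bezier, #ff8800→score S524 F2104: (16.71,30.28) → (33.54,35.54) → (64.78,35.38) → (93.05,37.20) → (100.94,48.44)

[5] `<path>` open polyline, #ff8800→score S524 F2104: (14.51,66.99) → (93.51,43.23) → (186.81,52.94)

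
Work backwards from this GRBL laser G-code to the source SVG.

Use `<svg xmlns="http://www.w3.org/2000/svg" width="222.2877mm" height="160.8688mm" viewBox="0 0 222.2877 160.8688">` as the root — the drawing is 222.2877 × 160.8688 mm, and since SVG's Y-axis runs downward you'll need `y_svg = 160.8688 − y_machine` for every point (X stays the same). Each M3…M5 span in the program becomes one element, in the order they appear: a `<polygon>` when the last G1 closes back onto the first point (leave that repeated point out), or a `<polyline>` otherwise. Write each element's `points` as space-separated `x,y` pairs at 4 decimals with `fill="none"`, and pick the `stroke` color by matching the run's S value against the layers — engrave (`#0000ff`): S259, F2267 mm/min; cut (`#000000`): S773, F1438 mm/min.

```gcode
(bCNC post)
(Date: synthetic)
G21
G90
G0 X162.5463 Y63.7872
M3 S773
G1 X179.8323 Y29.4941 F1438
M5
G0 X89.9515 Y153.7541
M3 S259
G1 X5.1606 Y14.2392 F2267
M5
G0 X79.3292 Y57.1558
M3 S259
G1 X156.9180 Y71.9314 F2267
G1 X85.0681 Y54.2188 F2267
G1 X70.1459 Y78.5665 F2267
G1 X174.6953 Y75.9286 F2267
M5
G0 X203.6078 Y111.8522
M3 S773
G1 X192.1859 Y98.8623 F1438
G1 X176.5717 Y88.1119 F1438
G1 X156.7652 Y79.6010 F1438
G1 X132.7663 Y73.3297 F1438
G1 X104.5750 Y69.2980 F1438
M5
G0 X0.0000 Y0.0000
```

Machine Y-up, SVG Y-down with viewBox height 160.8688, so y_svg = 160.8688 − y_machine; X carries over.

Run 1: power S773 maps to stroke `#000000` (cut). The run is open, so emit a `<polyline>` with points (Y-flipped): 162.5463,97.0816 179.8323,131.3747.

Run 2: S259 ⇒ engrave layer `#0000ff`. The run is open, so emit a `<polyline>` with points (Y-flipped): 89.9515,7.1147 5.1606,146.6296.

Run 3: the run's S259 means `#0000ff` (engrave). The run is open, so emit a `<polyline>` with points (Y-flipped): 79.3292,103.7130 156.9180,88.9374 85.0681,106.6500 70.1459,82.3023 174.6953,84.9402.

Run 4: S773 ⇒ cut layer `#000000`. The run is open, so emit a `<polyline>` with points (Y-flipped): 203.6078,49.0166 192.1859,62.0065 176.5717,72.7569 156.7652,81.2678 132.7663,87.5391 104.5750,91.5708.

<svg xmlns="http://www.w3.org/2000/svg" width="222.2877mm" height="160.8688mm" viewBox="0 0 222.2877 160.8688">
  <polyline points="162.5463,97.0816 179.8323,131.3747" fill="none" stroke="#000000"/>
  <polyline points="89.9515,7.1147 5.1606,146.6296" fill="none" stroke="#0000ff"/>
  <polyline points="79.3292,103.7130 156.9180,88.9374 85.0681,106.6500 70.1459,82.3023 174.6953,84.9402" fill="none" stroke="#0000ff"/>
  <polyline points="203.6078,49.0166 192.1859,62.0065 176.5717,72.7569 156.7652,81.2678 132.7663,87.5391 104.5750,91.5708" fill="none" stroke="#000000"/>
</svg>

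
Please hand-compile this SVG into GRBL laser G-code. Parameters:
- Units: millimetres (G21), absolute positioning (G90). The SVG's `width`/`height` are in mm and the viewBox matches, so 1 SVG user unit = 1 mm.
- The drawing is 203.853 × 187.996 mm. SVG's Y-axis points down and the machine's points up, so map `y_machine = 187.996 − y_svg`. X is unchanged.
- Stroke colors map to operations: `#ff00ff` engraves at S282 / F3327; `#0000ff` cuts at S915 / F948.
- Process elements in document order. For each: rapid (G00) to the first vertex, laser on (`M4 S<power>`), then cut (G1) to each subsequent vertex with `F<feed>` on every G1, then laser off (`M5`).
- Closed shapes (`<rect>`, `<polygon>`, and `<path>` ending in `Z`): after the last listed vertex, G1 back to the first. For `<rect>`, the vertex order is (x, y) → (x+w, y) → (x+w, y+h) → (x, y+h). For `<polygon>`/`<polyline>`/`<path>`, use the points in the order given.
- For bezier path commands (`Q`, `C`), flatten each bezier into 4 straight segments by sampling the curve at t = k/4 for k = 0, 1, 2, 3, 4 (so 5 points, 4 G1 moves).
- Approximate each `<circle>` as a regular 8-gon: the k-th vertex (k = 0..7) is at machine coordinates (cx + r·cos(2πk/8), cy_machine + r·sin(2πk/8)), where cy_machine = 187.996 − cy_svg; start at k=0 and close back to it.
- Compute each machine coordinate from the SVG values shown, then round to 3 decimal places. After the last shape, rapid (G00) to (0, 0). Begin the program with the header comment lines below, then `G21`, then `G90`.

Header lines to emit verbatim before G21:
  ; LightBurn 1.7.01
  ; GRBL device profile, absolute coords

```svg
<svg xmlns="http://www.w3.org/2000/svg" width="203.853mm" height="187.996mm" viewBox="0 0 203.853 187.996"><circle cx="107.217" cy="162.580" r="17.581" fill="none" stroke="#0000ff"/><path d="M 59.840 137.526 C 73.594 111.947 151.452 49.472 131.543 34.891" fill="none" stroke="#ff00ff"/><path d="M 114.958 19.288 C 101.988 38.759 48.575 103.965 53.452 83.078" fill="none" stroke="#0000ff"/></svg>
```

; LightBurn 1.7.01
; GRBL device profile, absolute coords
G21
G90
G00 X124.798 Y25.416
M4 S915
G1 X119.649 Y37.848 F948
G1 X107.217 Y42.997 F948
G1 X94.785 Y37.848 F948
G1 X89.636 Y25.416 F948
G1 X94.785 Y12.984 F948
G1 X107.217 Y7.835 F948
G1 X119.649 Y12.984 F948
G1 X124.798 Y25.416 F948
M5
G00 X59.840 Y50.470
M4 S282
G1 X79.646 Y75.247 F3327
G1 X108.315 Y105.912 F3327
G1 X130.673 Y134.514 F3327
G1 X131.543 Y153.105 F3327
M5
G00 X114.958 Y168.708
M4 S915
G1 X99.190 Y147.589 F948
G1 X77.512 Y121.679 F948
G1 X59.181 Y103.335 F948
G1 X53.452 Y104.918 F948
M5
G00 X0.000 Y0.000

1 u = 1 mm; y_m = 187.996 − y.

[1] `<circle>` circle, #0000ff→cut S915 F948: (124.798,25.416) → (119.649,37.848) → (107.217,42.997) → (94.785,37.848) → (89.636,25.416) → (94.785,12.984) → (107.217,7.835) → (119.649,12.984) → (124.798,25.416) (closed)

[2] `<path>` cubic bezier, #ff00ff→engrave S282 F3327: (59.840,50.470) → (79.646,75.247) → (108.315,105.912) → (130.673,134.514) → (131.543,153.105)

[3] `<path>` cubic bezier, #0000ff→cut S915 F948: (114.958,168.708) → (99.190,147.589) → (77.512,121.679) → (59.181,103.335) → (53.452,104.918)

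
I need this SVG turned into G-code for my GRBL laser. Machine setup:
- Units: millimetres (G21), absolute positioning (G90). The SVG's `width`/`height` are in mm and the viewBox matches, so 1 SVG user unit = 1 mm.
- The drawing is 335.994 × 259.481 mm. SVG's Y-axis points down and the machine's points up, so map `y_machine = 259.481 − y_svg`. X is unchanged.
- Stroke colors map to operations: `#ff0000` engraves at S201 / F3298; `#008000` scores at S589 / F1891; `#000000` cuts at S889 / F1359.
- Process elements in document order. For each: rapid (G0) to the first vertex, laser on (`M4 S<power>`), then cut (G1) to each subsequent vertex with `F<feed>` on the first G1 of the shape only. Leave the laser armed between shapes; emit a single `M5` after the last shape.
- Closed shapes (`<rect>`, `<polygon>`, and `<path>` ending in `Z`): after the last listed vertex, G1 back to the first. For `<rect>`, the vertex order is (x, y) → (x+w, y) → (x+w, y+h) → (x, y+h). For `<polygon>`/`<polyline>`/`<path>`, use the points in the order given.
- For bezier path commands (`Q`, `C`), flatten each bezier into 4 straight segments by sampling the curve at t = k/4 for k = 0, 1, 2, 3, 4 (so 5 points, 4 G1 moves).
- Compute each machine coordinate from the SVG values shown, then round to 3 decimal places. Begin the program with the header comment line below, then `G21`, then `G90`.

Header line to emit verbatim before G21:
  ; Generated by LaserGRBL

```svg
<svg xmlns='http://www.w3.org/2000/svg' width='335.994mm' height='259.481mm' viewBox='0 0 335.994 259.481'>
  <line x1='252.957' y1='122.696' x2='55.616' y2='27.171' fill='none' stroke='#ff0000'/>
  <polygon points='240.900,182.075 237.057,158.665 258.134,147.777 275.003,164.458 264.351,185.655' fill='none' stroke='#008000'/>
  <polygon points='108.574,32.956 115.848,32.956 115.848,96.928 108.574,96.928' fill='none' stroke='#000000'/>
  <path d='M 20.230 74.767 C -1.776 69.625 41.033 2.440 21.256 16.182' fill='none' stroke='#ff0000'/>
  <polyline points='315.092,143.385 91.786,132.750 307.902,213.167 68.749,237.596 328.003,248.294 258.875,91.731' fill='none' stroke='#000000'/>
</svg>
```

; Generated by LaserGRBL
G21
G90
G0 X252.957 Y136.785
M4 S201
G1 X55.616 Y232.310 F3298
G0 X240.900 Y77.406
M4 S589
G1 X237.057 Y100.816 F1891
G1 X258.134 Y111.704
G1 X275.003 Y95.023
G1 X264.351 Y73.826
G1 X240.900 Y77.406
G0 X108.574 Y226.525
M4 S889
G1 X115.848 Y226.525 F1359
G1 X115.848 Y162.553
G1 X108.574 Y162.553
G1 X108.574 Y226.525
G0 X20.230 Y184.714
M4 S201
G1 X13.888 Y197.970 F3298
G1 X19.907 Y221.088
G1 X26.345 Y240.666
G1 X21.256 Y243.299
G0 X315.092 Y116.096
M4 S889
G1 X91.786 Y126.731 F1359
G1 X307.902 Y46.314
G1 X68.749 Y21.885
G1 X328.003 Y11.187
G1 X258.875 Y167.750
M5

Since the viewBox matches the mm dimensions, user units are millimetres directly. The only transform is the Y-flip y_m = 259.481 − y_svg.

Shape 1 is a line segment drawn with `<line>`. Its stroke #ff0000 means engrave at S201, F3298. After flipping Y the toolpath is (252.957,136.785) → (55.616,232.310).

Shape 2 is a regular polygon drawn with `<polygon>`. Its stroke #008000 means score at S589, F1891. After flipping Y the toolpath is (240.900,77.406) → (237.057,100.816) → (258.134,111.704) → (275.003,95.023) → (264.351,73.826) → (240.900,77.406), returning to the start.

Shape 3 is a rectangle drawn with `<polygon>`. Its stroke #000000 means cut at S889, F1359. After flipping Y the toolpath is (108.574,226.525) → (115.848,226.525) → (115.848,162.553) → (108.574,162.553) → (108.574,226.525), returning to the start.

Shape 4 is a cubic bezier drawn with `<path>`. Its stroke #ff0000 means engrave at S201, F3298. After flipping Y the toolpath is (20.230,184.714) → (13.888,197.970) → (19.907,221.088) → (26.345,240.666) → (21.256,243.299).

Shape 5 is a open polyline drawn with `<polyline>`. Its stroke #000000 means cut at S889, F1359. After flipping Y the toolpath is (315.092,116.096) → (91.786,126.731) → (307.902,46.314) → (68.749,21.885) → (328.003,11.187) → (258.875,167.750).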